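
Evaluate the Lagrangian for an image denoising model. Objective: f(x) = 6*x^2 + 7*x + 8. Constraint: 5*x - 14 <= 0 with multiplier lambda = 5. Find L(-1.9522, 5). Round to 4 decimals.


Step 1: Evaluate f(x).
f(-1.9522) = 6*(-1.9522)^2 + 7*(-1.9522) + 8 = 17.2011
Step 2: Evaluate g(x).
g(-1.9522) = 5*-1.9522 - 14 = -23.761
Step 3: Compute Lagrangian.
L = 17.2011 + 5*-23.761 = -101.6039


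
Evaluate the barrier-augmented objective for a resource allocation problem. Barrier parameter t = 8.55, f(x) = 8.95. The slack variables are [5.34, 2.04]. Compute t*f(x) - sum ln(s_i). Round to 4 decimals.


Step 1: Compute log-barrier.
ln values: [1.6752, 0.7129]
phi = -(1.6752 + 0.7129) = -2.3882
Step 2: Compute augmented objective.
t*f(x) = 8.55*8.95 = 76.5225
Total = 76.5225 - 2.3882 = 74.1343


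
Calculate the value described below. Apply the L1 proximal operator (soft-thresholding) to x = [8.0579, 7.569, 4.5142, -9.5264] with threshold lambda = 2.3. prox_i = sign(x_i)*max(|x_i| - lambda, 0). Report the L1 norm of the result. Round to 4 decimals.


Soft-thresholding with lambda = 2.3:
prox(8.0579) = sign(8.0579)*max(|8.0579| - 2.3, 0) = 5.7579
prox(7.569) = sign(7.569)*max(|7.569| - 2.3, 0) = 5.269
prox(4.5142) = sign(4.5142)*max(|4.5142| - 2.3, 0) = 2.2142
prox(-9.5264) = sign(-9.5264)*max(|-9.5264| - 2.3, 0) = -7.2264
prox(x) = [5.7579, 5.269, 2.2142, -7.2264]
||prox(x)||_1 = 5.7579 + 5.269 + 2.2142 + 7.2264 = 20.4675


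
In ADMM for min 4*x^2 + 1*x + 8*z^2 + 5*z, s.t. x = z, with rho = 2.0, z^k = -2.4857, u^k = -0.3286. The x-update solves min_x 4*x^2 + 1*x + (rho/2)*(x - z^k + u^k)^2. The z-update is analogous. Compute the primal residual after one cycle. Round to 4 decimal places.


ADMM iteration with rho = 2.0, z^k = -2.4857, u^k = -0.3286
Step 1: x-update.
Minimize 4*x^2 + 1*x + (2.0/2)*(x + 2.4857 - 0.3286)^2
FOC: (2*4 + 2.0)*x = -1 + 2.0*(-2.4857 + 0.3286)
x^{k+1} = -0.5314
Step 2: z-update.
Minimize 8*z^2 + 5*z + (2.0/2)*(-0.5314 - z - 0.3286)^2
FOC: (2*8 + 2.0)*z = -5 + 2.0*(-0.5314 - 0.3286)
z^{k+1} = -0.3733
Step 3: u-update.
u^{k+1} = -0.3286 - 0.5314 + 0.3733 = -0.4867
Step 4: Primal residual = |-0.5314 + 0.3733| = 0.1581


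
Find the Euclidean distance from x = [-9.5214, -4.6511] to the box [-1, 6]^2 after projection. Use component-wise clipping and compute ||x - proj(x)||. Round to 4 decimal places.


Project each component onto [-1, 6].
clip(-9.5214) = -1.0, clip(-4.6511) = -1.0
Projection = [-1.0, -1.0]
Squared diffs: [72.6143, 13.3305]
Distance = sqrt(85.9448) = 9.2706


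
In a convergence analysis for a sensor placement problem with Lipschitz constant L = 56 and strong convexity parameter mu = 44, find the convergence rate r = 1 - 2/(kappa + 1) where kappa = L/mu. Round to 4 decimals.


Step 1: Compute the condition number.
kappa = L/mu = 56/44 = 1.2727
Step 2: Compute the convergence rate.
r = 1 - 2/(kappa + 1) = 1 - 2*mu/(L + mu) = (L - mu)/(L + mu) = 12/100 = 0.12


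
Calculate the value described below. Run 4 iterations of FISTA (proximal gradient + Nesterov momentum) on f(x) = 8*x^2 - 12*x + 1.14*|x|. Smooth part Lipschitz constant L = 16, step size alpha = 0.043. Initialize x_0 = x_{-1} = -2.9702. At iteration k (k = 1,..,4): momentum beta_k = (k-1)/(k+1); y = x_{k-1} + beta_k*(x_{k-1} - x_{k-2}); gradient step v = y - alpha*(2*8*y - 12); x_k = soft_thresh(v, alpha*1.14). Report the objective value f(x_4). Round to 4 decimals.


FISTA on f(x) = 8*x^2 - 12*x + 1.14*|x|
L = 16, alpha = 0.043
Iteration 1: beta = 0.0, y = -2.9702 + 0.0*(-2.9702 + 2.9702) = -2.9702
  grad(y) = -59.5232, v = y - alpha*grad = -0.4107
  prox(v) = soft_thresh(-0.4107, 0.049) = -0.3617
Iteration 2: beta = 0.3333, y = -0.3617 + 0.3333*(-0.3617 + 2.9702) = 0.5078
  grad(y) = -3.8748, v = y - alpha*grad = 0.6744
  prox(v) = soft_thresh(0.6744, 0.049) = 0.6254
Iteration 3: beta = 0.5, y = 0.6254 + 0.5*(0.6254 + 0.3617) = 1.119
  grad(y) = 5.9036, v = y - alpha*grad = 0.8651
  prox(v) = soft_thresh(0.8651, 0.049) = 0.8161
Iteration 4: beta = 0.6, y = 0.8161 + 0.6*(0.8161 - 0.6254) = 0.9305
  grad(y) = 2.8881, v = y - alpha*grad = 0.8063
  prox(v) = soft_thresh(0.8063, 0.049) = 0.7573
f(x_4) = 8*0.7573^2 - 12*0.7573 + 1.14*|0.7573| = -3.6363


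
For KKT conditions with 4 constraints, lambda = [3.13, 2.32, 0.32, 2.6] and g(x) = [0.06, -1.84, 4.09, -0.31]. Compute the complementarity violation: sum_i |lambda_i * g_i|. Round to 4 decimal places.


KKT complementary slackness check:
lambda_1 * g_1 = 3.13 * 0.06 = 0.1878
lambda_2 * g_2 = 2.32 * -1.84 = -4.2688
lambda_3 * g_3 = 0.32 * 4.09 = 1.3088
lambda_4 * g_4 = 2.6 * -0.31 = -0.806
Total violation = 0.1878 + 4.2688 + 1.3088 + 0.806 = 6.5714


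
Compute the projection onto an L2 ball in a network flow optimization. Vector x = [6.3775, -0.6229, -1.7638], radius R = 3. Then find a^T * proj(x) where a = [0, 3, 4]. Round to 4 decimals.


Step 1: Compute ||x|| (intermediates to 6 decimals).
||x|| = sqrt(6.3775^2 + (-0.6229)^2 + (-1.7638)^2) = 6.646164
Step 2: Project.
Since ||x|| > R, scale = R/||x|| = 3/6.646164 = 0.451388, proj(x) = scale * x
proj(x) = [2.878727, -0.28117, -0.796158]
Step 3: Dot product.
a^T * proj(x) = 0*2.878727 + 3*(-0.28117) + 4*(-0.796158) = -4.0281


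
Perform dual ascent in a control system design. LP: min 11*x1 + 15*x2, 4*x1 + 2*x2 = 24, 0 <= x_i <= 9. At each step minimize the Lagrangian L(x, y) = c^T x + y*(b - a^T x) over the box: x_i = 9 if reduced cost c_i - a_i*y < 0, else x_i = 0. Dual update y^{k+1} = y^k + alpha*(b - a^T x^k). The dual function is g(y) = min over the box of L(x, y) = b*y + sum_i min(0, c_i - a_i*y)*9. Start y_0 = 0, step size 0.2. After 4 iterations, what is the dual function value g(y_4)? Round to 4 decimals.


Dual ascent for LP: min 11*x1 + 15*x2, 4*x1 + 2*x2 = 24, 0 <= x_i <= 9
Step 1: y^k = 0.0, reduced costs: (11.0, 15.0)
  x^k = (0.0, 0.0), subgradient = b - a^T x = 24.0
  y^{k+1} = 0.0 + 0.2*24.0 = 4.8
Step 2: y^k = 4.8, reduced costs: (-8.2, 5.4)
  x^k = (9.0, 0.0), subgradient = b - a^T x = -12.0
  y^{k+1} = 4.8 + 0.2*-12.0 = 2.4
Step 3: y^k = 2.4, reduced costs: (1.4, 10.2)
  x^k = (0.0, 0.0), subgradient = b - a^T x = 24.0
  y^{k+1} = 2.4 + 0.2*24.0 = 7.2
Step 4: y^k = 7.2, reduced costs: (-17.8, 0.6)
  x^k = (9.0, 0.0), subgradient = b - a^T x = -12.0
  y^{k+1} = 7.2 + 0.2*-12.0 = 4.8
Dual objective at y_4 = 4.8: reduced costs (-8.2, 5.4), box minimizer x = (9.0, 0.0)
g(y_4) = b*y + (c1 - a1*y)*x1 + (c2 - a2*y)*x2 = 24*4.8 + (-8.2)*9.0 + 5.4*0.0 = 115.2 - 73.8 + 0.0 = 41.4


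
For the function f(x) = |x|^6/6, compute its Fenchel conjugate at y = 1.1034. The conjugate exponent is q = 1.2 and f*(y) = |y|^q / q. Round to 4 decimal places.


The conjugate exponent q satisfies 1/p + 1/q = 1.
p = 6, so q = 6/(6 - 1) = 1.2
|y|^q = 1.1034^1.2 = 1.1253
f*(1.1034) = 1.1253 / 1.2 = 0.9378


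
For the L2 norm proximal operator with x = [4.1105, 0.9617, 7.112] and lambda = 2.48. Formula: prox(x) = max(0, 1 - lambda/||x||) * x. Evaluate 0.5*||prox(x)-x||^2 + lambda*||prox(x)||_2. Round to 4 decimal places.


Step 1: Compute ||x||.
||x|| = 8.2705
Step 2: Compute scaling factor.
scale = max(0, 1 - 2.48/8.2705) = 0.7001
Step 3: prox(x) = [2.8779, 0.6733, 4.9794]
||prox(x)|| = 5.7905
Step 4: Proximal objective.
0.5*||prox-x||^2 = 3.0752
lambda*||prox|| = 14.3604
Total = 17.4357


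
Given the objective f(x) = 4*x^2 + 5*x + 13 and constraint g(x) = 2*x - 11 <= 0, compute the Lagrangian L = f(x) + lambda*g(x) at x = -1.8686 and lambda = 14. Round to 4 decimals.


Step 1: Evaluate f(x).
f(-1.8686) = 4*(-1.8686)^2 + 5*(-1.8686) + 13 = 17.6237
Step 2: Evaluate g(x).
g(-1.8686) = 2*-1.8686 - 11 = -14.7372
Step 3: Compute Lagrangian.
L = 17.6237 + 14*-14.7372 = -188.6971


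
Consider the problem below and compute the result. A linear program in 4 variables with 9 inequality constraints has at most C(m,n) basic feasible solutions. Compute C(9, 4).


Each vertex corresponds to some choice of n active constraints out of m, so the number of vertices is at most C(m, n) = m! / (n!(m-n)!).
m = 9, n = 4
Numerator: 9 * 8 * 7 * 6
Denominator: 4! = 24
C(9, 4) = 126


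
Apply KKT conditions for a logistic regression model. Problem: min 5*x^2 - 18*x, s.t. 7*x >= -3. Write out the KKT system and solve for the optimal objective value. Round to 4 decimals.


Step 1: Try lambda = 0 (constraint inactive).
Stationarity: 2*5*x - 18 = 0
x* = 18/(2*5) = 1.8
Check constraint: 7*1.8 = 12.6 >= -3 -- satisfied.
Step 2: Compute optimal value.
f(x*) = 5*1.8^2 - 18*1.8 = -16.2


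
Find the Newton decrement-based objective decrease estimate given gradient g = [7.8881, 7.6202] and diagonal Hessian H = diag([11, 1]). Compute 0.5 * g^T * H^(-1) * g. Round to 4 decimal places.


Step 1: H is diagonal, so H^(-1) * g = [0.7171, 7.6202].
Step 2: g^T H^(-1) g = sum_i g_i^2 / H_ii
  = (7.8881)^2/11 + (7.6202)^2/1
  = 5.6566 + 58.0674 = 63.724
Step 3: Objective decrease = 0.5 * g^T H^(-1) g = 31.862


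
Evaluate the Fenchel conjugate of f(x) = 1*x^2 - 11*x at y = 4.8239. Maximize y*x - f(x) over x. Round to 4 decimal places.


f*(y) = sup_x {y*x - a*x^2 - b*x} = sup_x {(y-b)*x - a*x^2}
FOC: (y - b) - 2a*x = 0 => x* = (y - b)/(2a)
x* = (4.8239 + 11)/(2*1) = 7.912
f*(4.8239) = (y-b)^2/(4a) = (4.8239 + 11)^2/(4*1)
= 250.3958/4 = 62.599


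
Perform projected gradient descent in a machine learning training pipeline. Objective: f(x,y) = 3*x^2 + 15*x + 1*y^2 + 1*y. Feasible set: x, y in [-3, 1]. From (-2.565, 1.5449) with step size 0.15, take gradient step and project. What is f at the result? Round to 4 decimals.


Step 1: Compute gradient at (-2.565, 1.5449).
grad_x = 2*3*-2.565 + 15 = -0.39
grad_y = 2*1*1.5449 + 1 = 4.0898
Step 2: Gradient step.
x_raw = -2.565 - 0.15*-0.39 = -2.5065
y_raw = 1.5449 - 0.15*4.0898 = 0.9314
Step 3: Project onto [-3, 1].
x_proj = clip(-2.5065) = -2.5065
y_proj = clip(0.9314) = 0.9314
Step 4: Evaluate f.
f(-2.5065, 0.9314) = -16.9509


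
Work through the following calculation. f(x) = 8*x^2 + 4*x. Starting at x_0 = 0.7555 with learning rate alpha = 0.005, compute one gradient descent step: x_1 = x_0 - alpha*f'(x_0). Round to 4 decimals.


We compute the gradient at x_0 and apply the update.
f'(x) = 16*x + 4
f'(0.7555) = 16*0.7555 + 4 = 16.088
x_1 = 0.7555 - 0.005*16.088 = 0.6751


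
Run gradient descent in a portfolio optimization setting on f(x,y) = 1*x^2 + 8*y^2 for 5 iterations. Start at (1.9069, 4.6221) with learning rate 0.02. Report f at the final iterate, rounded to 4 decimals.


Gradient descent on f(x,y) = 1*x^2 + 8*y^2.
Starting point: (1.9069, 4.6221), alpha = 0.02
Step 1: grad_x = 2*1*1.9069 = 3.8138, grad_y = 2*8*4.6221 = 73.9536
  x_1 = 1.9069 - 0.02*3.8138 = 1.8306
  y_1 = 4.6221 - 0.02*73.9536 = 3.143
Step 2: grad_x = 2*1*1.8306 = 3.6612, grad_y = 2*8*3.143 = 50.2884
  x_2 = 1.8306 - 0.02*3.6612 = 1.7574
  y_2 = 3.143 - 0.02*50.2884 = 2.1373
Step 3: grad_x = 2*1*1.7574 = 3.5148, grad_y = 2*8*2.1373 = 34.1961
  x_3 = 1.7574 - 0.02*3.5148 = 1.6871
  y_3 = 2.1373 - 0.02*34.1961 = 1.4533
Step 4: grad_x = 2*1*1.6871 = 3.3742, grad_y = 2*8*1.4533 = 23.2534
  x_4 = 1.6871 - 0.02*3.3742 = 1.6196
  y_4 = 1.4533 - 0.02*23.2534 = 0.9883
Step 5: grad_x = 2*1*1.6196 = 3.2392, grad_y = 2*8*0.9883 = 15.8123
  x_5 = 1.6196 - 0.02*3.2392 = 1.5548
  y_5 = 0.9883 - 0.02*15.8123 = 0.672
f(1.5548, 0.672) = 1*1.5548^2 + 8*0.672^2 = 6.0304


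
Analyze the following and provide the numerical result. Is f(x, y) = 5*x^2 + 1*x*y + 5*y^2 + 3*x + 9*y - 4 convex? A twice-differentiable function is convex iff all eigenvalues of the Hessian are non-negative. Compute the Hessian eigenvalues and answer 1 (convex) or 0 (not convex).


The Hessian of f(x,y) = 5*x^2 + 1*x*y + 5*y^2 + 3*x + 9*y - 4 is:
H = [[10, 1], [1, 10]]
Trace = 10 + 10 = 20
Determinant = 10*10 - (1)^2 = 99
Discriminant = (20)^2 - 4*99 = 4.0
Eigenvalues: lambda_1 = 9.0, lambda_2 = 11.0
The function is convex.

1


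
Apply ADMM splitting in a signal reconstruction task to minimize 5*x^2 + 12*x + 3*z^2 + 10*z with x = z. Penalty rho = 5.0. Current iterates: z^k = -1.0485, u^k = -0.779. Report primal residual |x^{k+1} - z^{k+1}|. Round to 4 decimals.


ADMM iteration with rho = 5.0, z^k = -1.0485, u^k = -0.779
Step 1: x-update.
Minimize 5*x^2 + 12*x + (5.0/2)*(x + 1.0485 - 0.779)^2
FOC: (2*5 + 5.0)*x = -12 + 5.0*(-1.0485 + 0.779)
x^{k+1} = -0.8898
Step 2: z-update.
Minimize 3*z^2 + 10*z + (5.0/2)*(-0.8898 - z - 0.779)^2
FOC: (2*3 + 5.0)*z = -10 + 5.0*(-0.8898 - 0.779)
z^{k+1} = -1.6677
Step 3: u-update.
u^{k+1} = -0.779 - 0.8898 + 1.6677 = -0.0012
Step 4: Primal residual = |-0.8898 + 1.6677| = 0.7778


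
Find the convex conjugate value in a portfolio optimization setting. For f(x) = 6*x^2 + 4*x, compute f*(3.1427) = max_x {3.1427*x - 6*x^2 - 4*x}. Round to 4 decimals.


f*(y) = sup_x {y*x - a*x^2 - b*x} = sup_x {(y-b)*x - a*x^2}
FOC: (y - b) - 2a*x = 0 => x* = (y - b)/(2a)
x* = (3.1427 - 4)/(2*6) = -0.0714
f*(3.1427) = (y-b)^2/(4a) = (3.1427 - 4)^2/(4*6)
= 0.735/24 = 0.0306


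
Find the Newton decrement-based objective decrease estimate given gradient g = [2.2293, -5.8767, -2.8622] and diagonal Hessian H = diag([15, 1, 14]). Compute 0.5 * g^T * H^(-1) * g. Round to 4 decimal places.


Step 1: H is diagonal, so H^(-1) * g = [0.1486, -5.8767, -0.2044].
Step 2: g^T H^(-1) g = sum_i g_i^2 / H_ii
  = (2.2293)^2/15 + (-5.8767)^2/1 + (-2.8622)^2/14
  = 0.3313 + 34.5356 + 0.5852 = 35.4521
Step 3: Objective decrease = 0.5 * g^T H^(-1) g = 17.726


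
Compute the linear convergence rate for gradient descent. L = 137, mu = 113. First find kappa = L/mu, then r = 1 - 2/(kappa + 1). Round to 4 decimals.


Step 1: Compute the condition number.
kappa = L/mu = 137/113 = 1.2124
Step 2: Compute the convergence rate.
r = 1 - 2/(kappa + 1) = 1 - 2*mu/(L + mu) = (L - mu)/(L + mu) = 24/250 = 0.096


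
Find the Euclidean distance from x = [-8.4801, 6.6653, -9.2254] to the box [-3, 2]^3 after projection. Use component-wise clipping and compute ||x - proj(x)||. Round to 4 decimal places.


Project each component onto [-3, 2].
clip(-8.4801) = -3.0, clip(6.6653) = 2.0, clip(-9.2254) = -3.0
Projection = [-3.0, 2.0, -3.0]
Squared diffs: [30.0315, 21.765, 38.7556]
Distance = sqrt(90.5521) = 9.5159


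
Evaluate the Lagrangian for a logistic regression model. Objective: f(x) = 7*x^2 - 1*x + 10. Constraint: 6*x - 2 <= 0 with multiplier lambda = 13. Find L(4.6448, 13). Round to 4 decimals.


Step 1: Evaluate f(x).
f(4.6448) = 7*4.6448^2 - 1*4.6448 + 10 = 156.3744
Step 2: Evaluate g(x).
g(4.6448) = 6*4.6448 - 2 = 25.8688
Step 3: Compute Lagrangian.
L = 156.3744 + 13*25.8688 = 492.6688


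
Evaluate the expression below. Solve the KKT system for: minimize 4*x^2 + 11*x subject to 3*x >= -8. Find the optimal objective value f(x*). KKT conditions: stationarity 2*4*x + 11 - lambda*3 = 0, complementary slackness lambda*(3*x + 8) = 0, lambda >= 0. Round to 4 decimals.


Step 1: Try lambda = 0 (constraint inactive).
Stationarity: 2*4*x + 11 = 0
x* = -11/(2*4) = -1.375
Check constraint: 3*-1.375 = -4.125 >= -8 -- satisfied.
Step 2: Compute optimal value.
f(x*) = 4*(-1.375)^2 + 11*(-1.375) = -7.5625


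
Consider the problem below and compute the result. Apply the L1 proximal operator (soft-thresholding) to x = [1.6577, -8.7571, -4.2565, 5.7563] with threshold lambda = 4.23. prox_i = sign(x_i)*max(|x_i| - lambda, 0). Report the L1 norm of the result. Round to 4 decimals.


Soft-thresholding with lambda = 4.23:
prox(1.6577) = sign(1.6577)*max(|1.6577| - 4.23, 0) = 0.0
prox(-8.7571) = sign(-8.7571)*max(|-8.7571| - 4.23, 0) = -4.5271
prox(-4.2565) = sign(-4.2565)*max(|-4.2565| - 4.23, 0) = -0.0265
prox(5.7563) = sign(5.7563)*max(|5.7563| - 4.23, 0) = 1.5263
prox(x) = [0.0, -4.5271, -0.0265, 1.5263]
||prox(x)||_1 = 0.0 + 4.5271 + 0.0265 + 1.5263 = 6.0799


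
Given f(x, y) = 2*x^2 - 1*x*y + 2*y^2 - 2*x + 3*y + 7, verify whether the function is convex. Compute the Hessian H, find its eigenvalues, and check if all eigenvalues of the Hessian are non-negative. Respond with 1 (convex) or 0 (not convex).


The Hessian of f(x,y) = 2*x^2 - 1*x*y + 2*y^2 - 2*x + 3*y + 7 is:
H = [[4, -1], [-1, 4]]
Trace = 4 + 4 = 8
Determinant = 4*4 - (-1)^2 = 15
Discriminant = (8)^2 - 4*15 = 4.0
Eigenvalues: lambda_1 = 3.0, lambda_2 = 5.0
The function is convex.

1


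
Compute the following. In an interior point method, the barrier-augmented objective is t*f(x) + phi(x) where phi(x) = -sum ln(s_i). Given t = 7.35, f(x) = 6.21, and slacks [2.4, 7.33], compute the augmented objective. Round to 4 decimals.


Step 1: Compute log-barrier.
ln values: [0.8755, 1.992]
phi = -(0.8755 + 1.992) = -2.8674
Step 2: Compute augmented objective.
t*f(x) = 7.35*6.21 = 45.6435
Total = 45.6435 - 2.8674 = 42.7761


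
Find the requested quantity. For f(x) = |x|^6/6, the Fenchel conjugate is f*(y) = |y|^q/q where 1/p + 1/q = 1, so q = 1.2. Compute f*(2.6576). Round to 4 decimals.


The conjugate exponent q satisfies 1/p + 1/q = 1.
p = 6, so q = 6/(6 - 1) = 1.2
|y|^q = 2.6576^1.2 = 3.2314
f*(2.6576) = 3.2314 / 1.2 = 2.6928


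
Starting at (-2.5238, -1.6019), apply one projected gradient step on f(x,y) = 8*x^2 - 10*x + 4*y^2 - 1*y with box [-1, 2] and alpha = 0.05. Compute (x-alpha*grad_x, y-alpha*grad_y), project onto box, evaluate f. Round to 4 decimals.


Step 1: Compute gradient at (-2.5238, -1.6019).
grad_x = 2*8*-2.5238 - 10 = -50.3808
grad_y = 2*4*-1.6019 - 1 = -13.8152
Step 2: Gradient step.
x_raw = -2.5238 - 0.05*-50.3808 = -0.0048
y_raw = -1.6019 - 0.05*-13.8152 = -0.9111
Step 3: Project onto [-1, 2].
x_proj = clip(-0.0048) = -0.0048
y_proj = clip(-0.9111) = -0.9111
Step 4: Evaluate f.
f(-0.0048, -0.9111) = 4.2796


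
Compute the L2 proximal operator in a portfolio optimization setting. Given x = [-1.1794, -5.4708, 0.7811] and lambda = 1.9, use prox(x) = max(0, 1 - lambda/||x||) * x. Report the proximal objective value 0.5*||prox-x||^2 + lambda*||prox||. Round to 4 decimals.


Step 1: Compute ||x||.
||x|| = 5.6507
Step 2: Compute scaling factor.
scale = max(0, 1 - 1.9/5.6507) = 0.6638
Step 3: prox(x) = [-0.7828, -3.6313, 0.5185]
||prox(x)|| = 3.7507
Step 4: Proximal objective.
0.5*||prox-x||^2 = 1.805
lambda*||prox|| = 7.1263
Total = 8.9314


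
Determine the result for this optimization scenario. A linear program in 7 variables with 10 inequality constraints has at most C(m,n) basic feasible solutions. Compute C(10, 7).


Each vertex corresponds to some choice of n active constraints out of m, so the number of vertices is at most C(m, n) = m! / (n!(m-n)!).
m = 10, n = 7
Numerator: 10 * 9 * 8 * 7 * 6 * 5 * 4
Denominator: 7! = 5040
C(10, 7) = 120


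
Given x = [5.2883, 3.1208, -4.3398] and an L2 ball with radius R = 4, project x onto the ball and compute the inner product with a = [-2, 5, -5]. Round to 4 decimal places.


Step 1: Compute ||x|| (intermediates to 6 decimals).
||x|| = sqrt(5.2883^2 + 3.1208^2 + (-4.3398)^2) = 7.519267
Step 2: Project.
Since ||x|| > R, scale = R/||x|| = 4/7.519267 = 0.531967, proj(x) = scale * x
proj(x) = [2.813201, 1.660163, -2.30863]
Step 3: Dot product.
a^T * proj(x) = -2*2.813201 + 5*1.660163 - 5*(-2.30863) = 14.2176


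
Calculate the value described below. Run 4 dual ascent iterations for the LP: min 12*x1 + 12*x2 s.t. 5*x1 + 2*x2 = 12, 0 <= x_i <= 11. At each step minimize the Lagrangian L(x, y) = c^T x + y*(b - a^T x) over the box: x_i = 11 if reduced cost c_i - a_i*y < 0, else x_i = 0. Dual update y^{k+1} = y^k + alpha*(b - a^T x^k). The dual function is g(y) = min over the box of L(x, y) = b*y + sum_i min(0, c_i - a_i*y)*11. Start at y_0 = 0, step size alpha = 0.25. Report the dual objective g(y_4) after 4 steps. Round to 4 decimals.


Dual ascent for LP: min 12*x1 + 12*x2, 5*x1 + 2*x2 = 12, 0 <= x_i <= 11
Step 1: y^k = 0.0, reduced costs: (12.0, 12.0)
  x^k = (0.0, 0.0), subgradient = b - a^T x = 12.0
  y^{k+1} = 0.0 + 0.25*12.0 = 3.0
Step 2: y^k = 3.0, reduced costs: (-3.0, 6.0)
  x^k = (11.0, 0.0), subgradient = b - a^T x = -43.0
  y^{k+1} = 3.0 + 0.25*-43.0 = -7.75
Step 3: y^k = -7.75, reduced costs: (50.75, 27.5)
  x^k = (0.0, 0.0), subgradient = b - a^T x = 12.0
  y^{k+1} = -7.75 + 0.25*12.0 = -4.75
Step 4: y^k = -4.75, reduced costs: (35.75, 21.5)
  x^k = (0.0, 0.0), subgradient = b - a^T x = 12.0
  y^{k+1} = -4.75 + 0.25*12.0 = -1.75
Dual objective at y_4 = -1.75: reduced costs (20.75, 15.5), box minimizer x = (0.0, 0.0)
g(y_4) = b*y + (c1 - a1*y)*x1 + (c2 - a2*y)*x2 = 12*(-1.75) + 20.75*0.0 + 15.5*0.0 = -21.0 + 0.0 + 0.0 = -21.0


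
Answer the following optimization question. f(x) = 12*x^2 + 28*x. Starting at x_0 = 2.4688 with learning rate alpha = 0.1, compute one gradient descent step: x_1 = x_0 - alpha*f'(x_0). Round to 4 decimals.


We compute the gradient at x_0 and apply the update.
f'(x) = 24*x + 28
f'(2.4688) = 24*2.4688 + 28 = 87.2512
x_1 = 2.4688 - 0.1*87.2512 = -6.2563


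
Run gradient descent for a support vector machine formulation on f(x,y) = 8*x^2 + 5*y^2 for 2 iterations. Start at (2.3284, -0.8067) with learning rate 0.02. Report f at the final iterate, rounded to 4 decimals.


Gradient descent on f(x,y) = 8*x^2 + 5*y^2.
Starting point: (2.3284, -0.8067), alpha = 0.02
Step 1: grad_x = 2*8*2.3284 = 37.2544, grad_y = 2*5*-0.8067 = -8.067
  x_1 = 2.3284 - 0.02*37.2544 = 1.5833
  y_1 = -0.8067 - 0.02*-8.067 = -0.6454
Step 2: grad_x = 2*8*1.5833 = 25.333, grad_y = 2*5*-0.6454 = -6.4536
  x_2 = 1.5833 - 0.02*25.333 = 1.0767
  y_2 = -0.6454 - 0.02*-6.4536 = -0.5163
f(1.0767, -0.5163) = 8*1.0767^2 + 5*(-0.5163)^2 = 10.6062


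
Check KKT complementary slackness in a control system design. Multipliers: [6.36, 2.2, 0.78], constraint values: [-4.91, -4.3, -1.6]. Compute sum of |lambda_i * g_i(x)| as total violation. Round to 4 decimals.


KKT complementary slackness check:
lambda_1 * g_1 = 6.36 * -4.91 = -31.2276
lambda_2 * g_2 = 2.2 * -4.3 = -9.46
lambda_3 * g_3 = 0.78 * -1.6 = -1.248
Total violation = 31.2276 + 9.46 + 1.248 = 41.9356


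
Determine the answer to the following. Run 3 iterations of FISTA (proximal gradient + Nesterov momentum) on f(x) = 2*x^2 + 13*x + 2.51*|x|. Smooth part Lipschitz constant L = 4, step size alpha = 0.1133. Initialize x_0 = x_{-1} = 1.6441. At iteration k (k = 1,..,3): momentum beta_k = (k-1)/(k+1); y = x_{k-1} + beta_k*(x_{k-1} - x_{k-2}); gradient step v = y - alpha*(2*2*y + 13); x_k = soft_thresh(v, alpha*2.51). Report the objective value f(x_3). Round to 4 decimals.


FISTA on f(x) = 2*x^2 + 13*x + 2.51*|x|
L = 4, alpha = 0.1133
Iteration 1: beta = 0.0, y = 1.6441 + 0.0*(1.6441 - 1.6441) = 1.6441
  grad(y) = 19.5764, v = y - alpha*grad = -0.5739
  prox(v) = soft_thresh(-0.5739, 0.2844) = -0.2895
Iteration 2: beta = 0.3333, y = -0.2895 + 0.3333*(-0.2895 - 1.6441) = -0.9341
  grad(y) = 9.2637, v = y - alpha*grad = -1.9836
  prox(v) = soft_thresh(-1.9836, 0.2844) = -1.6993
Iteration 3: beta = 0.5, y = -1.6993 + 0.5*(-1.6993 + 0.2895) = -2.4041
  grad(y) = 3.3835, v = y - alpha*grad = -2.7875
  prox(v) = soft_thresh(-2.7875, 0.2844) = -2.5031
f(x_3) = 2*(-2.5031)^2 + 13*(-2.5031) + 2.51*|-2.5031| = -13.7265


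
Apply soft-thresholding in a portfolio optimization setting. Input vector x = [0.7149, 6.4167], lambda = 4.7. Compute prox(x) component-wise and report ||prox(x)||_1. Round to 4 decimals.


Soft-thresholding with lambda = 4.7:
prox(0.7149) = sign(0.7149)*max(|0.7149| - 4.7, 0) = 0.0
prox(6.4167) = sign(6.4167)*max(|6.4167| - 4.7, 0) = 1.7167
prox(x) = [0.0, 1.7167]
||prox(x)||_1 = 0.0 + 1.7167 = 1.7167


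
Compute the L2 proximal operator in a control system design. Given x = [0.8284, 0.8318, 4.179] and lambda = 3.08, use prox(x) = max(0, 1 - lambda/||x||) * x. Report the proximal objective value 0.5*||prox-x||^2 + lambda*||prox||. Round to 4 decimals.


Step 1: Compute ||x||.
||x|| = 4.3408
Step 2: Compute scaling factor.
scale = max(0, 1 - 3.08/4.3408) = 0.2904
Step 3: prox(x) = [0.2406, 0.2416, 1.2138]
||prox(x)|| = 1.2608
Step 4: Proximal objective.
0.5*||prox-x||^2 = 4.7432
lambda*||prox|| = 3.8833
Total = 8.6263


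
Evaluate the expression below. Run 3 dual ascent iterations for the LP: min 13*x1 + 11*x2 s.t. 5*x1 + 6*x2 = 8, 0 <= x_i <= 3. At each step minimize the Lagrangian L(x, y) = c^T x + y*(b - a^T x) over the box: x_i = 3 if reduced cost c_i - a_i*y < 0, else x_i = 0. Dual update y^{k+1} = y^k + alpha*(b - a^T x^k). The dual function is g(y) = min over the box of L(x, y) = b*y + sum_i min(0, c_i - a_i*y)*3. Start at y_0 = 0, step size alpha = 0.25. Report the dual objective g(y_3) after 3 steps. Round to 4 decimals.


Dual ascent for LP: min 13*x1 + 11*x2, 5*x1 + 6*x2 = 8, 0 <= x_i <= 3
Step 1: y^k = 0.0, reduced costs: (13.0, 11.0)
  x^k = (0.0, 0.0), subgradient = b - a^T x = 8.0
  y^{k+1} = 0.0 + 0.25*8.0 = 2.0
Step 2: y^k = 2.0, reduced costs: (3.0, -1.0)
  x^k = (0.0, 3.0), subgradient = b - a^T x = -10.0
  y^{k+1} = 2.0 + 0.25*-10.0 = -0.5
Step 3: y^k = -0.5, reduced costs: (15.5, 14.0)
  x^k = (0.0, 0.0), subgradient = b - a^T x = 8.0
  y^{k+1} = -0.5 + 0.25*8.0 = 1.5
Dual objective at y_3 = 1.5: reduced costs (5.5, 2.0), box minimizer x = (0.0, 0.0)
g(y_3) = b*y + (c1 - a1*y)*x1 + (c2 - a2*y)*x2 = 8*1.5 + 5.5*0.0 + 2.0*0.0 = 12.0 + 0.0 + 0.0 = 12.0


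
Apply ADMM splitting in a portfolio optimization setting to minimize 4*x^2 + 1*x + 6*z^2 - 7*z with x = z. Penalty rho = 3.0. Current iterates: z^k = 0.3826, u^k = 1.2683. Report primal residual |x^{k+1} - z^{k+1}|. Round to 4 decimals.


ADMM iteration with rho = 3.0, z^k = 0.3826, u^k = 1.2683
Step 1: x-update.
Minimize 4*x^2 + 1*x + (3.0/2)*(x - 0.3826 + 1.2683)^2
FOC: (2*4 + 3.0)*x = -1 + 3.0*(0.3826 - 1.2683)
x^{k+1} = -0.3325
Step 2: z-update.
Minimize 6*z^2 - 7*z + (3.0/2)*(-0.3325 - z + 1.2683)^2
FOC: (2*6 + 3.0)*z = 7 + 3.0*(-0.3325 + 1.2683)
z^{k+1} = 0.6538
Step 3: u-update.
u^{k+1} = 1.2683 - 0.3325 - 0.6538 = 0.282
Step 4: Primal residual = |-0.3325 - 0.6538| = 0.9863


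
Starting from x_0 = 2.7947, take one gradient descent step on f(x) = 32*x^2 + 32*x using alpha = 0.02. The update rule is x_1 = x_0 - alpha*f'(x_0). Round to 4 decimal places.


We compute the gradient at x_0 and apply the update.
f'(x) = 64*x + 32
f'(2.7947) = 64*2.7947 + 32 = 210.8608
x_1 = 2.7947 - 0.02*210.8608 = -1.4225


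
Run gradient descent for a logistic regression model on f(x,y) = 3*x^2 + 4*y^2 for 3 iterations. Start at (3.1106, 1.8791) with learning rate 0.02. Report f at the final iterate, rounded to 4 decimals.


Gradient descent on f(x,y) = 3*x^2 + 4*y^2.
Starting point: (3.1106, 1.8791), alpha = 0.02
Step 1: grad_x = 2*3*3.1106 = 18.6636, grad_y = 2*4*1.8791 = 15.0328
  x_1 = 3.1106 - 0.02*18.6636 = 2.7373
  y_1 = 1.8791 - 0.02*15.0328 = 1.5784
Step 2: grad_x = 2*3*2.7373 = 16.424, grad_y = 2*4*1.5784 = 12.6276
  x_2 = 2.7373 - 0.02*16.424 = 2.4088
  y_2 = 1.5784 - 0.02*12.6276 = 1.3259
Step 3: grad_x = 2*3*2.4088 = 14.4531, grad_y = 2*4*1.3259 = 10.6071
  x_3 = 2.4088 - 0.02*14.4531 = 2.1198
  y_3 = 1.3259 - 0.02*10.6071 = 1.1138
f(2.1198, 1.1138) = 3*2.1198^2 + 4*1.1138^2 = 18.4422


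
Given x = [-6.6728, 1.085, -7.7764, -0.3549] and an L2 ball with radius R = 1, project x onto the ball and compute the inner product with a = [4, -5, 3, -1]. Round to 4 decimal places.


Step 1: Compute ||x|| (intermediates to 6 decimals).
||x|| = sqrt((-6.6728)^2 + 1.085^2 + (-7.7764)^2 + (-0.3549)^2) = 10.310278
Step 2: Project.
Since ||x|| > R, scale = R/||x|| = 1/10.310278 = 0.096991, proj(x) = scale * x
proj(x) = [-0.647202, 0.105235, -0.754241, -0.034422]
Step 3: Dot product.
a^T * proj(x) = 4*(-0.647202) - 5*0.105235 + 3*(-0.754241) - 1*(-0.034422) = -5.3433


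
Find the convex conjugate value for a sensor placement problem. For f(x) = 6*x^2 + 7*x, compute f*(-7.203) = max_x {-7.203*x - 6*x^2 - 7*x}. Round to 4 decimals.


f*(y) = sup_x {y*x - a*x^2 - b*x} = sup_x {(y-b)*x - a*x^2}
FOC: (y - b) - 2a*x = 0 => x* = (y - b)/(2a)
x* = (-7.203 - 7)/(2*6) = -1.1836
f*(-7.203) = (y-b)^2/(4a) = (-7.203 - 7)^2/(4*6)
= 201.7252/24 = 8.4052


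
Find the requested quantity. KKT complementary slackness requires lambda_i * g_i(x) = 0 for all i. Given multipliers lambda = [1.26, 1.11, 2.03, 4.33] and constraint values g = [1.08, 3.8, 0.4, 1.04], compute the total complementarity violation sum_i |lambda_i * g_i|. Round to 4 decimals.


KKT complementary slackness check:
lambda_1 * g_1 = 1.26 * 1.08 = 1.3608
lambda_2 * g_2 = 1.11 * 3.8 = 4.218
lambda_3 * g_3 = 2.03 * 0.4 = 0.812
lambda_4 * g_4 = 4.33 * 1.04 = 4.5032
Total violation = 1.3608 + 4.218 + 0.812 + 4.5032 = 10.894


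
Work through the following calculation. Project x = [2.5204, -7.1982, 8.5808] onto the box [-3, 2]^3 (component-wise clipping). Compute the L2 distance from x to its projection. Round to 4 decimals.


Project each component onto [-3, 2].
clip(2.5204) = 2.0, clip(-7.1982) = -3.0, clip(8.5808) = 2.0
Projection = [2.0, -3.0, 2.0]
Squared diffs: [0.2708, 17.6249, 43.3069]
Distance = sqrt(61.2026) = 7.8232


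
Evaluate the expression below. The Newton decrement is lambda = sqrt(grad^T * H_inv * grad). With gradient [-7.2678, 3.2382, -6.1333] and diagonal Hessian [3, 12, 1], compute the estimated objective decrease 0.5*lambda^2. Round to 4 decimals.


Step 1: H is diagonal, so H^(-1) * g = [-2.4226, 0.2699, -6.1333].
Step 2: g^T H^(-1) g = sum_i g_i^2 / H_ii
  = (-7.2678)^2/3 + (3.2382)^2/12 + (-6.1333)^2/1
  = 17.607 + 0.8738 + 37.6174 = 56.0982
Step 3: Objective decrease = 0.5 * g^T H^(-1) g = 28.0491


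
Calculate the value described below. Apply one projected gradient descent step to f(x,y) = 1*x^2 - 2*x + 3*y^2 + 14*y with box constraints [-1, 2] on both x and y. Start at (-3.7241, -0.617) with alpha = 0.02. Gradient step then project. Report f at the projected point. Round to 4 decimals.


Step 1: Compute gradient at (-3.7241, -0.617).
grad_x = 2*1*-3.7241 - 2 = -9.4482
grad_y = 2*3*-0.617 + 14 = 10.298
Step 2: Gradient step.
x_raw = -3.7241 - 0.02*-9.4482 = -3.5351
y_raw = -0.617 - 0.02*10.298 = -0.823
Step 3: Project onto [-1, 2].
x_proj = clip(-3.5351) = -1.0
y_proj = clip(-0.823) = -0.823
Step 4: Evaluate f.
f(-1.0, -0.823) = -6.4897


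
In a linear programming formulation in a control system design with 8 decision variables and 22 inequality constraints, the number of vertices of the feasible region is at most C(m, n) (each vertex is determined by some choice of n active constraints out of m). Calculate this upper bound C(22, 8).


Each vertex corresponds to some choice of n active constraints out of m, so the number of vertices is at most C(m, n) = m! / (n!(m-n)!).
m = 22, n = 8
Numerator: 22 * 21 * 20 * 19 * 18 * 17 * 16 * 15
Denominator: 8! = 40320
C(22, 8) = 319770


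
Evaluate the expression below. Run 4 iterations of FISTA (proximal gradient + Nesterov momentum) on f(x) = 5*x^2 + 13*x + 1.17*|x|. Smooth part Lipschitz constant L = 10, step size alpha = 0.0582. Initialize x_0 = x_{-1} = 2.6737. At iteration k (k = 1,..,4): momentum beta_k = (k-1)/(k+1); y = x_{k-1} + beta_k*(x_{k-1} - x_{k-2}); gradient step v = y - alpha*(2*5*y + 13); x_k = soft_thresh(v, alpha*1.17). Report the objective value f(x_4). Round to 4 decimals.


FISTA on f(x) = 5*x^2 + 13*x + 1.17*|x|
L = 10, alpha = 0.0582
Iteration 1: beta = 0.0, y = 2.6737 + 0.0*(2.6737 - 2.6737) = 2.6737
  grad(y) = 39.737, v = y - alpha*grad = 0.361
  prox(v) = soft_thresh(0.361, 0.0681) = 0.2929
Iteration 2: beta = 0.3333, y = 0.2929 + 0.3333*(0.2929 - 2.6737) = -0.5007
  grad(y) = 7.9932, v = y - alpha*grad = -0.9659
  prox(v) = soft_thresh(-0.9659, 0.0681) = -0.8978
Iteration 3: beta = 0.5, y = -0.8978 + 0.5*(-0.8978 - 0.2929) = -1.4931
  grad(y) = -1.9314, v = y - alpha*grad = -1.3807
  prox(v) = soft_thresh(-1.3807, 0.0681) = -1.3126
Iteration 4: beta = 0.6, y = -1.3126 + 0.6*(-1.3126 + 0.8978) = -1.5615
  grad(y) = -2.6155, v = y - alpha*grad = -1.4093
  prox(v) = soft_thresh(-1.4093, 0.0681) = -1.3412
f(x_4) = 5*(-1.3412)^2 + 13*(-1.3412) + 1.17*|-1.3412| = -6.8723


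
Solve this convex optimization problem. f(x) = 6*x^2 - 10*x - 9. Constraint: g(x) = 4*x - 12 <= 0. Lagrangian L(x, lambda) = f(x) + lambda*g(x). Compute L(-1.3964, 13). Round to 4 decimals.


Step 1: Evaluate f(x).
f(-1.3964) = 6*(-1.3964)^2 - 10*(-1.3964) - 9 = 16.6636
Step 2: Evaluate g(x).
g(-1.3964) = 4*-1.3964 - 12 = -17.5856
Step 3: Compute Lagrangian.
L = 16.6636 + 13*-17.5856 = -211.9492


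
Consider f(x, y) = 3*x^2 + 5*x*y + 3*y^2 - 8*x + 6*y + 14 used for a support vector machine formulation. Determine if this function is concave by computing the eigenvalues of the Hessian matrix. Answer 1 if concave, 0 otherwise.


The Hessian of f(x,y) = 3*x^2 + 5*x*y + 3*y^2 - 8*x + 6*y + 14 is:
H = [[6, 5], [5, 6]]
Trace = 6 + 6 = 12
Determinant = 6*6 - (5)^2 = 11
Discriminant = (12)^2 - 4*11 = 100.0
Eigenvalues: lambda_1 = 1.0, lambda_2 = 11.0
The function is not concave.

0


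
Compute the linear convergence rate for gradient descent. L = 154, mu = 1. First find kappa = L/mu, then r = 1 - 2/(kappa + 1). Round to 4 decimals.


Step 1: Compute the condition number.
kappa = L/mu = 154/1 = 154.0
Step 2: Compute the convergence rate.
r = 1 - 2/(kappa + 1) = 1 - 2*mu/(L + mu) = (L - mu)/(L + mu) = 153/155 = 0.9871


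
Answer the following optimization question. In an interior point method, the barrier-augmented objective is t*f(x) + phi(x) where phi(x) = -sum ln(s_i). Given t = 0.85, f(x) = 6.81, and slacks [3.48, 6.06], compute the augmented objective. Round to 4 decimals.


Step 1: Compute log-barrier.
ln values: [1.247, 1.8017]
phi = -(1.247 + 1.8017) = -3.0487
Step 2: Compute augmented objective.
t*f(x) = 0.85*6.81 = 5.7885
Total = 5.7885 - 3.0487 = 2.7398


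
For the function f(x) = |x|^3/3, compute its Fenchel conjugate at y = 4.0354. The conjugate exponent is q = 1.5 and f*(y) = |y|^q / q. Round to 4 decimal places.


The conjugate exponent q satisfies 1/p + 1/q = 1.
p = 3, so q = 3/(3 - 1) = 1.5
|y|^q = 4.0354^1.5 = 8.1064
f*(4.0354) = 8.1064 / 1.5 = 5.4043


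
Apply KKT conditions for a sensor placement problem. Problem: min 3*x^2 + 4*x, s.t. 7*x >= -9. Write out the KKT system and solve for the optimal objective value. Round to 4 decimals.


Step 1: Try lambda = 0 (constraint inactive).
Stationarity: 2*3*x + 4 = 0
x* = -4/(2*3) = -2/3 = -0.6667 (rounded; the exact value -2/3 is used below)
Check constraint: 7*-0.6667 = -4.6669 >= -9 -- satisfied.
Step 2: Compute optimal value.
f(x*) = 3*(-2/3)^2 + 4*(-2/3) = -1.3333


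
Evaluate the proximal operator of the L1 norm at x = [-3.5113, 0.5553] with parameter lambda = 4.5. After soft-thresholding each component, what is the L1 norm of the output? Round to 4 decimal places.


Soft-thresholding with lambda = 4.5:
prox(-3.5113) = sign(-3.5113)*max(|-3.5113| - 4.5, 0) = 0.0
prox(0.5553) = sign(0.5553)*max(|0.5553| - 4.5, 0) = 0.0
prox(x) = [0.0, 0.0]
||prox(x)||_1 = 0.0 + 0.0 = 0.0


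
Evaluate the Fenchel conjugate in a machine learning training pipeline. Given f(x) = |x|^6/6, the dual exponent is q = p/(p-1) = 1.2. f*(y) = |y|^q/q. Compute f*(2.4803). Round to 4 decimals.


The conjugate exponent q satisfies 1/p + 1/q = 1.
p = 6, so q = 6/(6 - 1) = 1.2
|y|^q = 2.4803^1.2 = 2.9744
f*(2.4803) = 2.9744 / 1.2 = 2.4787


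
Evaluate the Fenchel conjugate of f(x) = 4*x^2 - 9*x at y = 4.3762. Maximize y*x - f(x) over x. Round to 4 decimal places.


f*(y) = sup_x {y*x - a*x^2 - b*x} = sup_x {(y-b)*x - a*x^2}
FOC: (y - b) - 2a*x = 0 => x* = (y - b)/(2a)
x* = (4.3762 + 9)/(2*4) = 1.672
f*(4.3762) = (y-b)^2/(4a) = (4.3762 + 9)^2/(4*4)
= 178.9227/16 = 11.1827


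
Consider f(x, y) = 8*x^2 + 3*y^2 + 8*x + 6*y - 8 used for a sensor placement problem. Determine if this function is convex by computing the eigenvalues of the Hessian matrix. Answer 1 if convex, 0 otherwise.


The Hessian of f(x,y) = 8*x^2 + 3*y^2 + 8*x + 6*y - 8 is:
H = [[16, 0], [0, 6]]
Trace = 16 + 6 = 22
Determinant = 16*6 - (0)^2 = 96
Discriminant = (22)^2 - 4*96 = 100.0
Eigenvalues: lambda_1 = 6.0, lambda_2 = 16.0
The function is convex.

1


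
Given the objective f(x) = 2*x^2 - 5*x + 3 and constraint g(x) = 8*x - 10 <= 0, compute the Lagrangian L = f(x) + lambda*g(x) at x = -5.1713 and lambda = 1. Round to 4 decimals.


Step 1: Evaluate f(x).
f(-5.1713) = 2*(-5.1713)^2 - 5*(-5.1713) + 3 = 82.3412
Step 2: Evaluate g(x).
g(-5.1713) = 8*-5.1713 - 10 = -51.3704
Step 3: Compute Lagrangian.
L = 82.3412 + 1*-51.3704 = 30.9708


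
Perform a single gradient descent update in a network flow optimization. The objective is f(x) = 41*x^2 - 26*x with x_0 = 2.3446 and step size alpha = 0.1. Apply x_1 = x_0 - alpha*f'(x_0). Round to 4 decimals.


We compute the gradient at x_0 and apply the update.
f'(x) = 82*x - 26
f'(2.3446) = 82*2.3446 - 26 = 166.2572
x_1 = 2.3446 - 0.1*166.2572 = -14.2811


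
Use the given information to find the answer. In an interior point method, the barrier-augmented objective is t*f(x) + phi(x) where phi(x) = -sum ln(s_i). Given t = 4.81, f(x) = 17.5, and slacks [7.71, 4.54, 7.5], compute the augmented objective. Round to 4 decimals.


Step 1: Compute log-barrier.
ln values: [2.0425, 1.5129, 2.0149]
phi = -(2.0425 + 1.5129 + 2.0149) = -5.5703
Step 2: Compute augmented objective.
t*f(x) = 4.81*17.5 = 84.175
Total = 84.175 - 5.5703 = 78.6047


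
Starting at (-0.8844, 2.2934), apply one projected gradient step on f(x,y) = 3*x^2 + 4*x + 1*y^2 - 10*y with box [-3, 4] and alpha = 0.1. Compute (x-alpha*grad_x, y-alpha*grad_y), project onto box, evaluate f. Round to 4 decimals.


Step 1: Compute gradient at (-0.8844, 2.2934).
grad_x = 2*3*-0.8844 + 4 = -1.3064
grad_y = 2*1*2.2934 - 10 = -5.4132
Step 2: Gradient step.
x_raw = -0.8844 - 0.1*-1.3064 = -0.7538
y_raw = 2.2934 - 0.1*-5.4132 = 2.8347
Step 3: Project onto [-3, 4].
x_proj = clip(-0.7538) = -0.7538
y_proj = clip(2.8347) = 2.8347
Step 4: Evaluate f.
f(-0.7538, 2.8347) = -21.6221


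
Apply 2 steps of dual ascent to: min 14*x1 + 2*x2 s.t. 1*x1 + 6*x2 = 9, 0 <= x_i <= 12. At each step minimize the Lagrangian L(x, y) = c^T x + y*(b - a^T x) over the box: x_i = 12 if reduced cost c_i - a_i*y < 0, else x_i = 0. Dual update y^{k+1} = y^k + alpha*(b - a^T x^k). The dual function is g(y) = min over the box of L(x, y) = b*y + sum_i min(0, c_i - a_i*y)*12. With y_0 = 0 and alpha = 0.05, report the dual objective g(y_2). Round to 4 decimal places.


Dual ascent for LP: min 14*x1 + 2*x2, 1*x1 + 6*x2 = 9, 0 <= x_i <= 12
Step 1: y^k = 0.0, reduced costs: (14.0, 2.0)
  x^k = (0.0, 0.0), subgradient = b - a^T x = 9.0
  y^{k+1} = 0.0 + 0.05*9.0 = 0.45
Step 2: y^k = 0.45, reduced costs: (13.55, -0.7)
  x^k = (0.0, 12.0), subgradient = b - a^T x = -63.0
  y^{k+1} = 0.45 + 0.05*-63.0 = -2.7
Dual objective at y_2 = -2.7: reduced costs (16.7, 18.2), box minimizer x = (0.0, 0.0)
g(y_2) = b*y + (c1 - a1*y)*x1 + (c2 - a2*y)*x2 = 9*(-2.7) + 16.7*0.0 + 18.2*0.0 = -24.3 + 0.0 + 0.0 = -24.3


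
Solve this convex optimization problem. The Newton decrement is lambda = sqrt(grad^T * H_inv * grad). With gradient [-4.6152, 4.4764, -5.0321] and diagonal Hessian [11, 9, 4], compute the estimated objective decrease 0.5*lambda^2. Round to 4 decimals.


Step 1: H is diagonal, so H^(-1) * g = [-0.4196, 0.4974, -1.258].
Step 2: g^T H^(-1) g = sum_i g_i^2 / H_ii
  = (-4.6152)^2/11 + (4.4764)^2/9 + (-5.0321)^2/4
  = 1.9364 + 2.2265 + 6.3305 = 10.4933
Step 3: Objective decrease = 0.5 * g^T H^(-1) g = 5.2467


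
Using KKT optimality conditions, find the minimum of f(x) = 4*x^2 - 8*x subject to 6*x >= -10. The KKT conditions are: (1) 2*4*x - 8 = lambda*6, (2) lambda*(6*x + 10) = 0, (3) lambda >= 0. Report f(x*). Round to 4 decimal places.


Step 1: Try lambda = 0 (constraint inactive).
Stationarity: 2*4*x - 8 = 0
x* = 8/(2*4) = 1.0
Check constraint: 6*1.0 = 6.0 >= -10 -- satisfied.
Step 2: Compute optimal value.
f(x*) = 4*1.0^2 - 8*1.0 = -4.0


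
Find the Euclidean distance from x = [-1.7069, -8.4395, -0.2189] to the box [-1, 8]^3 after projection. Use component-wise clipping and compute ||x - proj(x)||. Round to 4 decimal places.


Project each component onto [-1, 8].
clip(-1.7069) = -1.0, clip(-8.4395) = -1.0, clip(-0.2189) = -0.2189
Projection = [-1.0, -1.0, -0.2189]
Squared diffs: [0.4997, 55.3462, 0.0]
Distance = sqrt(55.8459) = 7.473
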